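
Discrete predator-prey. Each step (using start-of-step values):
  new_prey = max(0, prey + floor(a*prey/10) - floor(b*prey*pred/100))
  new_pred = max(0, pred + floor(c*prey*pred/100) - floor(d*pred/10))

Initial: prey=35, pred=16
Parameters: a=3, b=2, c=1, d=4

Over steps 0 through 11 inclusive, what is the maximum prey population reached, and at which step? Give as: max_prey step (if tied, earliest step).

Answer: 50 11

Derivation:
Step 1: prey: 35+10-11=34; pred: 16+5-6=15
Step 2: prey: 34+10-10=34; pred: 15+5-6=14
Step 3: prey: 34+10-9=35; pred: 14+4-5=13
Step 4: prey: 35+10-9=36; pred: 13+4-5=12
Step 5: prey: 36+10-8=38; pred: 12+4-4=12
Step 6: prey: 38+11-9=40; pred: 12+4-4=12
Step 7: prey: 40+12-9=43; pred: 12+4-4=12
Step 8: prey: 43+12-10=45; pred: 12+5-4=13
Step 9: prey: 45+13-11=47; pred: 13+5-5=13
Step 10: prey: 47+14-12=49; pred: 13+6-5=14
Step 11: prey: 49+14-13=50; pred: 14+6-5=15
Max prey = 50 at step 11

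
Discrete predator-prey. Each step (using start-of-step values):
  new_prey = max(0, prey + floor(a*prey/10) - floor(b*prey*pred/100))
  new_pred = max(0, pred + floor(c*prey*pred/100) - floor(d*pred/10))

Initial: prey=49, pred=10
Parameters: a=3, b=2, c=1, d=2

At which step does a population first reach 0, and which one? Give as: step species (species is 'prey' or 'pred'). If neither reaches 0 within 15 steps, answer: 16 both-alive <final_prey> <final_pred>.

Answer: 16 both-alive 1 10

Derivation:
Step 1: prey: 49+14-9=54; pred: 10+4-2=12
Step 2: prey: 54+16-12=58; pred: 12+6-2=16
Step 3: prey: 58+17-18=57; pred: 16+9-3=22
Step 4: prey: 57+17-25=49; pred: 22+12-4=30
Step 5: prey: 49+14-29=34; pred: 30+14-6=38
Step 6: prey: 34+10-25=19; pred: 38+12-7=43
Step 7: prey: 19+5-16=8; pred: 43+8-8=43
Step 8: prey: 8+2-6=4; pred: 43+3-8=38
Step 9: prey: 4+1-3=2; pred: 38+1-7=32
Step 10: prey: 2+0-1=1; pred: 32+0-6=26
Step 11: prey: 1+0-0=1; pred: 26+0-5=21
Step 12: prey: 1+0-0=1; pred: 21+0-4=17
Step 13: prey: 1+0-0=1; pred: 17+0-3=14
Step 14: prey: 1+0-0=1; pred: 14+0-2=12
Step 15: prey: 1+0-0=1; pred: 12+0-2=10
No extinction within 15 steps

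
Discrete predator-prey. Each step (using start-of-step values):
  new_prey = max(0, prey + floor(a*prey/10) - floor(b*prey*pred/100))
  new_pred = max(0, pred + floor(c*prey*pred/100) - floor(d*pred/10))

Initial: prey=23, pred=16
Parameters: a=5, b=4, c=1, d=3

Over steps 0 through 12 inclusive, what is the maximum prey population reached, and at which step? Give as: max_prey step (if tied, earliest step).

Answer: 70 12

Derivation:
Step 1: prey: 23+11-14=20; pred: 16+3-4=15
Step 2: prey: 20+10-12=18; pred: 15+3-4=14
Step 3: prey: 18+9-10=17; pred: 14+2-4=12
Step 4: prey: 17+8-8=17; pred: 12+2-3=11
Step 5: prey: 17+8-7=18; pred: 11+1-3=9
Step 6: prey: 18+9-6=21; pred: 9+1-2=8
Step 7: prey: 21+10-6=25; pred: 8+1-2=7
Step 8: prey: 25+12-7=30; pred: 7+1-2=6
Step 9: prey: 30+15-7=38; pred: 6+1-1=6
Step 10: prey: 38+19-9=48; pred: 6+2-1=7
Step 11: prey: 48+24-13=59; pred: 7+3-2=8
Step 12: prey: 59+29-18=70; pred: 8+4-2=10
Max prey = 70 at step 12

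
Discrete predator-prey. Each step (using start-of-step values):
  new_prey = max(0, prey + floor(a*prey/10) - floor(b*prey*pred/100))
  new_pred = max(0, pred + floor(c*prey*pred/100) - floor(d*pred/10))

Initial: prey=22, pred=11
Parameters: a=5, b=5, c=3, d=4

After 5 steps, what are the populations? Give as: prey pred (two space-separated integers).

Step 1: prey: 22+11-12=21; pred: 11+7-4=14
Step 2: prey: 21+10-14=17; pred: 14+8-5=17
Step 3: prey: 17+8-14=11; pred: 17+8-6=19
Step 4: prey: 11+5-10=6; pred: 19+6-7=18
Step 5: prey: 6+3-5=4; pred: 18+3-7=14

Answer: 4 14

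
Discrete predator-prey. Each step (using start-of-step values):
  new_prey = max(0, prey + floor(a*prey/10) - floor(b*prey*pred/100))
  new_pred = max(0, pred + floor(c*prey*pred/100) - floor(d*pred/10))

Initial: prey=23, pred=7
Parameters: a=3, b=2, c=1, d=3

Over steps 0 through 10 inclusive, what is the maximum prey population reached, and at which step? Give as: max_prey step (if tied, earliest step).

Answer: 74 9

Derivation:
Step 1: prey: 23+6-3=26; pred: 7+1-2=6
Step 2: prey: 26+7-3=30; pred: 6+1-1=6
Step 3: prey: 30+9-3=36; pred: 6+1-1=6
Step 4: prey: 36+10-4=42; pred: 6+2-1=7
Step 5: prey: 42+12-5=49; pred: 7+2-2=7
Step 6: prey: 49+14-6=57; pred: 7+3-2=8
Step 7: prey: 57+17-9=65; pred: 8+4-2=10
Step 8: prey: 65+19-13=71; pred: 10+6-3=13
Step 9: prey: 71+21-18=74; pred: 13+9-3=19
Step 10: prey: 74+22-28=68; pred: 19+14-5=28
Max prey = 74 at step 9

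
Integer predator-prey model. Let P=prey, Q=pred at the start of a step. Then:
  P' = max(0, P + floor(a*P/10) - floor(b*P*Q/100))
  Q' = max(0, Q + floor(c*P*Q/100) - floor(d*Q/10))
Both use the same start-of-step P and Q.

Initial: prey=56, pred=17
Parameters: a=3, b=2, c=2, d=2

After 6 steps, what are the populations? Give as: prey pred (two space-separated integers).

Step 1: prey: 56+16-19=53; pred: 17+19-3=33
Step 2: prey: 53+15-34=34; pred: 33+34-6=61
Step 3: prey: 34+10-41=3; pred: 61+41-12=90
Step 4: prey: 3+0-5=0; pred: 90+5-18=77
Step 5: prey: 0+0-0=0; pred: 77+0-15=62
Step 6: prey: 0+0-0=0; pred: 62+0-12=50

Answer: 0 50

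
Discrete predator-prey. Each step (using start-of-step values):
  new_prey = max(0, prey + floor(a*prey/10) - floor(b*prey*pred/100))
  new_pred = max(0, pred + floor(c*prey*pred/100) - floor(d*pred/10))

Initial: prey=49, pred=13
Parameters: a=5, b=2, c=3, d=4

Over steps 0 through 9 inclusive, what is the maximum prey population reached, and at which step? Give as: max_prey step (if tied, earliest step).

Step 1: prey: 49+24-12=61; pred: 13+19-5=27
Step 2: prey: 61+30-32=59; pred: 27+49-10=66
Step 3: prey: 59+29-77=11; pred: 66+116-26=156
Step 4: prey: 11+5-34=0; pred: 156+51-62=145
Step 5: prey: 0+0-0=0; pred: 145+0-58=87
Step 6: prey: 0+0-0=0; pred: 87+0-34=53
Step 7: prey: 0+0-0=0; pred: 53+0-21=32
Step 8: prey: 0+0-0=0; pred: 32+0-12=20
Step 9: prey: 0+0-0=0; pred: 20+0-8=12
Max prey = 61 at step 1

Answer: 61 1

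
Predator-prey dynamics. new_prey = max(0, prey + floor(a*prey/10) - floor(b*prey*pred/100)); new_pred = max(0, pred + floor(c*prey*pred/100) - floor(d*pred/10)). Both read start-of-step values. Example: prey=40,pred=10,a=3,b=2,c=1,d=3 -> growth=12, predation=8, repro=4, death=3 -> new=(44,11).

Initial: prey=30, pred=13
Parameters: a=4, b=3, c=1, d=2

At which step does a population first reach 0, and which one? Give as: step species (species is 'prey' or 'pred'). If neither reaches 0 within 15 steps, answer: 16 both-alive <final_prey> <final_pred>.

Answer: 16 both-alive 15 9

Derivation:
Step 1: prey: 30+12-11=31; pred: 13+3-2=14
Step 2: prey: 31+12-13=30; pred: 14+4-2=16
Step 3: prey: 30+12-14=28; pred: 16+4-3=17
Step 4: prey: 28+11-14=25; pred: 17+4-3=18
Step 5: prey: 25+10-13=22; pred: 18+4-3=19
Step 6: prey: 22+8-12=18; pred: 19+4-3=20
Step 7: prey: 18+7-10=15; pred: 20+3-4=19
Step 8: prey: 15+6-8=13; pred: 19+2-3=18
Step 9: prey: 13+5-7=11; pred: 18+2-3=17
Step 10: prey: 11+4-5=10; pred: 17+1-3=15
Step 11: prey: 10+4-4=10; pred: 15+1-3=13
Step 12: prey: 10+4-3=11; pred: 13+1-2=12
Step 13: prey: 11+4-3=12; pred: 12+1-2=11
Step 14: prey: 12+4-3=13; pred: 11+1-2=10
Step 15: prey: 13+5-3=15; pred: 10+1-2=9
No extinction within 15 steps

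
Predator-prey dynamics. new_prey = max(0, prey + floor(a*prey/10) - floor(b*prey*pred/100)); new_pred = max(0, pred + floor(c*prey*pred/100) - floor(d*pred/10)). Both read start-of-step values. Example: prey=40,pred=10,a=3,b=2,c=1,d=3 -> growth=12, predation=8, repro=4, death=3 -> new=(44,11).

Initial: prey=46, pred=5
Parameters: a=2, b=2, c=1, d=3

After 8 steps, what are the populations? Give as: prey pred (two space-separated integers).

Step 1: prey: 46+9-4=51; pred: 5+2-1=6
Step 2: prey: 51+10-6=55; pred: 6+3-1=8
Step 3: prey: 55+11-8=58; pred: 8+4-2=10
Step 4: prey: 58+11-11=58; pred: 10+5-3=12
Step 5: prey: 58+11-13=56; pred: 12+6-3=15
Step 6: prey: 56+11-16=51; pred: 15+8-4=19
Step 7: prey: 51+10-19=42; pred: 19+9-5=23
Step 8: prey: 42+8-19=31; pred: 23+9-6=26

Answer: 31 26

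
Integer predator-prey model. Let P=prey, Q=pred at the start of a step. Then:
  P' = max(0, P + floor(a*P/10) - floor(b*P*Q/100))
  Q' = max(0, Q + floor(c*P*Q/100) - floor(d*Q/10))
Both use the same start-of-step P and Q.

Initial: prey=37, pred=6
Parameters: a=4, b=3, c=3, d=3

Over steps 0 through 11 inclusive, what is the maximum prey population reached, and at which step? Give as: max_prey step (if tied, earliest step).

Step 1: prey: 37+14-6=45; pred: 6+6-1=11
Step 2: prey: 45+18-14=49; pred: 11+14-3=22
Step 3: prey: 49+19-32=36; pred: 22+32-6=48
Step 4: prey: 36+14-51=0; pred: 48+51-14=85
Step 5: prey: 0+0-0=0; pred: 85+0-25=60
Step 6: prey: 0+0-0=0; pred: 60+0-18=42
Step 7: prey: 0+0-0=0; pred: 42+0-12=30
Step 8: prey: 0+0-0=0; pred: 30+0-9=21
Step 9: prey: 0+0-0=0; pred: 21+0-6=15
Step 10: prey: 0+0-0=0; pred: 15+0-4=11
Step 11: prey: 0+0-0=0; pred: 11+0-3=8
Max prey = 49 at step 2

Answer: 49 2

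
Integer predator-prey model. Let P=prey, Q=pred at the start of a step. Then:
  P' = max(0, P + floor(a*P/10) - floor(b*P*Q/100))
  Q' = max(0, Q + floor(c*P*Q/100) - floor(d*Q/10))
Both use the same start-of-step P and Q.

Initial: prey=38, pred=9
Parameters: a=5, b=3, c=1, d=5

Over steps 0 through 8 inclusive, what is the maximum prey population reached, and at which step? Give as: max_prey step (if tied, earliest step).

Step 1: prey: 38+19-10=47; pred: 9+3-4=8
Step 2: prey: 47+23-11=59; pred: 8+3-4=7
Step 3: prey: 59+29-12=76; pred: 7+4-3=8
Step 4: prey: 76+38-18=96; pred: 8+6-4=10
Step 5: prey: 96+48-28=116; pred: 10+9-5=14
Step 6: prey: 116+58-48=126; pred: 14+16-7=23
Step 7: prey: 126+63-86=103; pred: 23+28-11=40
Step 8: prey: 103+51-123=31; pred: 40+41-20=61
Max prey = 126 at step 6

Answer: 126 6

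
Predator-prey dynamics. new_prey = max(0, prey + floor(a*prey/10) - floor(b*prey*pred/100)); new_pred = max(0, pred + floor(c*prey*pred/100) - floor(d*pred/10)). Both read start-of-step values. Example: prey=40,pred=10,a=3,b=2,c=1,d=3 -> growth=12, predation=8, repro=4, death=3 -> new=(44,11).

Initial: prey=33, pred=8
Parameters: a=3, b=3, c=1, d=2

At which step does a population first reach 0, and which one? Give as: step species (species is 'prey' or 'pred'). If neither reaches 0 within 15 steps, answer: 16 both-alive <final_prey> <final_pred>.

Answer: 16 both-alive 9 7

Derivation:
Step 1: prey: 33+9-7=35; pred: 8+2-1=9
Step 2: prey: 35+10-9=36; pred: 9+3-1=11
Step 3: prey: 36+10-11=35; pred: 11+3-2=12
Step 4: prey: 35+10-12=33; pred: 12+4-2=14
Step 5: prey: 33+9-13=29; pred: 14+4-2=16
Step 6: prey: 29+8-13=24; pred: 16+4-3=17
Step 7: prey: 24+7-12=19; pred: 17+4-3=18
Step 8: prey: 19+5-10=14; pred: 18+3-3=18
Step 9: prey: 14+4-7=11; pred: 18+2-3=17
Step 10: prey: 11+3-5=9; pred: 17+1-3=15
Step 11: prey: 9+2-4=7; pred: 15+1-3=13
Step 12: prey: 7+2-2=7; pred: 13+0-2=11
Step 13: prey: 7+2-2=7; pred: 11+0-2=9
Step 14: prey: 7+2-1=8; pred: 9+0-1=8
Step 15: prey: 8+2-1=9; pred: 8+0-1=7
No extinction within 15 steps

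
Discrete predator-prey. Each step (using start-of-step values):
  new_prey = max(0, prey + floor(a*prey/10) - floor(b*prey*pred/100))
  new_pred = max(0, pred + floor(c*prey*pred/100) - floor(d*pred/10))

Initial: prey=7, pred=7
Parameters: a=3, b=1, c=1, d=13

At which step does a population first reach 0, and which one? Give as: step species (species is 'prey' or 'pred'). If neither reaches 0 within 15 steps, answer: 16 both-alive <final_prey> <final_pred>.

Answer: 1 pred

Derivation:
Step 1: prey: 7+2-0=9; pred: 7+0-9=0
First extinction: pred at step 1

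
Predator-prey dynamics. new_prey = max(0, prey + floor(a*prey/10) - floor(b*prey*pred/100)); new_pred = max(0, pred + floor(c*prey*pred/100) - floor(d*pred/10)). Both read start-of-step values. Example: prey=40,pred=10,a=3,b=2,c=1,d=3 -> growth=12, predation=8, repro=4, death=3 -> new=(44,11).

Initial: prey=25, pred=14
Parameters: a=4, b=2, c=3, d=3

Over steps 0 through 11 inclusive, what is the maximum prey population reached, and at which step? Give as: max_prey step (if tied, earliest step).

Step 1: prey: 25+10-7=28; pred: 14+10-4=20
Step 2: prey: 28+11-11=28; pred: 20+16-6=30
Step 3: prey: 28+11-16=23; pred: 30+25-9=46
Step 4: prey: 23+9-21=11; pred: 46+31-13=64
Step 5: prey: 11+4-14=1; pred: 64+21-19=66
Step 6: prey: 1+0-1=0; pred: 66+1-19=48
Step 7: prey: 0+0-0=0; pred: 48+0-14=34
Step 8: prey: 0+0-0=0; pred: 34+0-10=24
Step 9: prey: 0+0-0=0; pred: 24+0-7=17
Step 10: prey: 0+0-0=0; pred: 17+0-5=12
Step 11: prey: 0+0-0=0; pred: 12+0-3=9
Max prey = 28 at step 1

Answer: 28 1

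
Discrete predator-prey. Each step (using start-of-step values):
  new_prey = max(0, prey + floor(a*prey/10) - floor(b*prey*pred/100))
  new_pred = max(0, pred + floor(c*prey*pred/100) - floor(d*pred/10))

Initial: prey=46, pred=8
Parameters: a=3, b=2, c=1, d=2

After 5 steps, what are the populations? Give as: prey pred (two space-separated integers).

Step 1: prey: 46+13-7=52; pred: 8+3-1=10
Step 2: prey: 52+15-10=57; pred: 10+5-2=13
Step 3: prey: 57+17-14=60; pred: 13+7-2=18
Step 4: prey: 60+18-21=57; pred: 18+10-3=25
Step 5: prey: 57+17-28=46; pred: 25+14-5=34

Answer: 46 34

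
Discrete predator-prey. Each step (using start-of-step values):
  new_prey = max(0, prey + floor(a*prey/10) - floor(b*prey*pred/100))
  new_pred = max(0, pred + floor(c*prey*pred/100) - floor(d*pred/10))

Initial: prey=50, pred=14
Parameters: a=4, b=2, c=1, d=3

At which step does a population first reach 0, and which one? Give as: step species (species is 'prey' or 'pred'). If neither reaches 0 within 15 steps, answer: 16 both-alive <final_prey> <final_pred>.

Answer: 16 both-alive 13 4

Derivation:
Step 1: prey: 50+20-14=56; pred: 14+7-4=17
Step 2: prey: 56+22-19=59; pred: 17+9-5=21
Step 3: prey: 59+23-24=58; pred: 21+12-6=27
Step 4: prey: 58+23-31=50; pred: 27+15-8=34
Step 5: prey: 50+20-34=36; pred: 34+17-10=41
Step 6: prey: 36+14-29=21; pred: 41+14-12=43
Step 7: prey: 21+8-18=11; pred: 43+9-12=40
Step 8: prey: 11+4-8=7; pred: 40+4-12=32
Step 9: prey: 7+2-4=5; pred: 32+2-9=25
Step 10: prey: 5+2-2=5; pred: 25+1-7=19
Step 11: prey: 5+2-1=6; pred: 19+0-5=14
Step 12: prey: 6+2-1=7; pred: 14+0-4=10
Step 13: prey: 7+2-1=8; pred: 10+0-3=7
Step 14: prey: 8+3-1=10; pred: 7+0-2=5
Step 15: prey: 10+4-1=13; pred: 5+0-1=4
No extinction within 15 steps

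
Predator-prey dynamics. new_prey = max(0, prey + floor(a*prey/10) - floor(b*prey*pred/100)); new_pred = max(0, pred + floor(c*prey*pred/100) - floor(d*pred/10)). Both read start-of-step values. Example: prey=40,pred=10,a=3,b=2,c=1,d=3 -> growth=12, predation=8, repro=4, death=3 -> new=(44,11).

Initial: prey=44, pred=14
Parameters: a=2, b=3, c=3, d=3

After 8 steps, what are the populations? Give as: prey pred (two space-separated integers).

Answer: 0 10

Derivation:
Step 1: prey: 44+8-18=34; pred: 14+18-4=28
Step 2: prey: 34+6-28=12; pred: 28+28-8=48
Step 3: prey: 12+2-17=0; pred: 48+17-14=51
Step 4: prey: 0+0-0=0; pred: 51+0-15=36
Step 5: prey: 0+0-0=0; pred: 36+0-10=26
Step 6: prey: 0+0-0=0; pred: 26+0-7=19
Step 7: prey: 0+0-0=0; pred: 19+0-5=14
Step 8: prey: 0+0-0=0; pred: 14+0-4=10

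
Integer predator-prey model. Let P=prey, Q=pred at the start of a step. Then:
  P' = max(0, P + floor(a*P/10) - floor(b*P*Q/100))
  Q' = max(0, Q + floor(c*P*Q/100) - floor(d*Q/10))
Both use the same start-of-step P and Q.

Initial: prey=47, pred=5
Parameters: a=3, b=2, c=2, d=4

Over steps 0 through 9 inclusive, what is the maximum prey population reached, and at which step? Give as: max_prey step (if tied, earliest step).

Step 1: prey: 47+14-4=57; pred: 5+4-2=7
Step 2: prey: 57+17-7=67; pred: 7+7-2=12
Step 3: prey: 67+20-16=71; pred: 12+16-4=24
Step 4: prey: 71+21-34=58; pred: 24+34-9=49
Step 5: prey: 58+17-56=19; pred: 49+56-19=86
Step 6: prey: 19+5-32=0; pred: 86+32-34=84
Step 7: prey: 0+0-0=0; pred: 84+0-33=51
Step 8: prey: 0+0-0=0; pred: 51+0-20=31
Step 9: prey: 0+0-0=0; pred: 31+0-12=19
Max prey = 71 at step 3

Answer: 71 3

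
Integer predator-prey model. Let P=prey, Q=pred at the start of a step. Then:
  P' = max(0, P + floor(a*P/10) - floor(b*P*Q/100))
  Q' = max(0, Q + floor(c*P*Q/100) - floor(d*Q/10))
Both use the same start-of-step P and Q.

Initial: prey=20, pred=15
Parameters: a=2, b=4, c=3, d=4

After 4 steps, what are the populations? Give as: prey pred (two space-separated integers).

Answer: 2 10

Derivation:
Step 1: prey: 20+4-12=12; pred: 15+9-6=18
Step 2: prey: 12+2-8=6; pred: 18+6-7=17
Step 3: prey: 6+1-4=3; pred: 17+3-6=14
Step 4: prey: 3+0-1=2; pred: 14+1-5=10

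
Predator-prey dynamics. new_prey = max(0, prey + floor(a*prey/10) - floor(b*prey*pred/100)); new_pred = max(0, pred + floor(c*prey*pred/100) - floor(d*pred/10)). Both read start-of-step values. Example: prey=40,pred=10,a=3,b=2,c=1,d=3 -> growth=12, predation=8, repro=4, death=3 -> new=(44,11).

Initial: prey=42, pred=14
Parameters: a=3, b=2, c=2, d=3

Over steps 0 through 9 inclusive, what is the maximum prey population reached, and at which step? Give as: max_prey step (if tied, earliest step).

Step 1: prey: 42+12-11=43; pred: 14+11-4=21
Step 2: prey: 43+12-18=37; pred: 21+18-6=33
Step 3: prey: 37+11-24=24; pred: 33+24-9=48
Step 4: prey: 24+7-23=8; pred: 48+23-14=57
Step 5: prey: 8+2-9=1; pred: 57+9-17=49
Step 6: prey: 1+0-0=1; pred: 49+0-14=35
Step 7: prey: 1+0-0=1; pred: 35+0-10=25
Step 8: prey: 1+0-0=1; pred: 25+0-7=18
Step 9: prey: 1+0-0=1; pred: 18+0-5=13
Max prey = 43 at step 1

Answer: 43 1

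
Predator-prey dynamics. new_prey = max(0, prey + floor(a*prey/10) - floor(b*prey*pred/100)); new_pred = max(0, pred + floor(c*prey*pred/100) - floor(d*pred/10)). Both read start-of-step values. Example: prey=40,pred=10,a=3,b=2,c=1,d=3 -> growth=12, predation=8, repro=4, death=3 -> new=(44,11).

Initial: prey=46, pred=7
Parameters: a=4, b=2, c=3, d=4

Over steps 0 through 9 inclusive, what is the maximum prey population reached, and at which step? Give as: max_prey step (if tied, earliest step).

Step 1: prey: 46+18-6=58; pred: 7+9-2=14
Step 2: prey: 58+23-16=65; pred: 14+24-5=33
Step 3: prey: 65+26-42=49; pred: 33+64-13=84
Step 4: prey: 49+19-82=0; pred: 84+123-33=174
Step 5: prey: 0+0-0=0; pred: 174+0-69=105
Step 6: prey: 0+0-0=0; pred: 105+0-42=63
Step 7: prey: 0+0-0=0; pred: 63+0-25=38
Step 8: prey: 0+0-0=0; pred: 38+0-15=23
Step 9: prey: 0+0-0=0; pred: 23+0-9=14
Max prey = 65 at step 2

Answer: 65 2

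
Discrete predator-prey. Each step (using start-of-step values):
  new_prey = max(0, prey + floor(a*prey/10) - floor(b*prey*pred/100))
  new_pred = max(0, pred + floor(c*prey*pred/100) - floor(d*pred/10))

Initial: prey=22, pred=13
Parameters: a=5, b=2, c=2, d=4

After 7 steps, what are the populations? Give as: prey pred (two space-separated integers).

Answer: 6 79

Derivation:
Step 1: prey: 22+11-5=28; pred: 13+5-5=13
Step 2: prey: 28+14-7=35; pred: 13+7-5=15
Step 3: prey: 35+17-10=42; pred: 15+10-6=19
Step 4: prey: 42+21-15=48; pred: 19+15-7=27
Step 5: prey: 48+24-25=47; pred: 27+25-10=42
Step 6: prey: 47+23-39=31; pred: 42+39-16=65
Step 7: prey: 31+15-40=6; pred: 65+40-26=79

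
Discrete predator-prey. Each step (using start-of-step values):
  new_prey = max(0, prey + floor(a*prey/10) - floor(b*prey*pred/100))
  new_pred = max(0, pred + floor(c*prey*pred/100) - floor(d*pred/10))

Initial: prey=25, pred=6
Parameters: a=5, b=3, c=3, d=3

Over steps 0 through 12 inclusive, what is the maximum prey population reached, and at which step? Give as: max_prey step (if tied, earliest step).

Step 1: prey: 25+12-4=33; pred: 6+4-1=9
Step 2: prey: 33+16-8=41; pred: 9+8-2=15
Step 3: prey: 41+20-18=43; pred: 15+18-4=29
Step 4: prey: 43+21-37=27; pred: 29+37-8=58
Step 5: prey: 27+13-46=0; pred: 58+46-17=87
Step 6: prey: 0+0-0=0; pred: 87+0-26=61
Step 7: prey: 0+0-0=0; pred: 61+0-18=43
Step 8: prey: 0+0-0=0; pred: 43+0-12=31
Step 9: prey: 0+0-0=0; pred: 31+0-9=22
Step 10: prey: 0+0-0=0; pred: 22+0-6=16
Step 11: prey: 0+0-0=0; pred: 16+0-4=12
Step 12: prey: 0+0-0=0; pred: 12+0-3=9
Max prey = 43 at step 3

Answer: 43 3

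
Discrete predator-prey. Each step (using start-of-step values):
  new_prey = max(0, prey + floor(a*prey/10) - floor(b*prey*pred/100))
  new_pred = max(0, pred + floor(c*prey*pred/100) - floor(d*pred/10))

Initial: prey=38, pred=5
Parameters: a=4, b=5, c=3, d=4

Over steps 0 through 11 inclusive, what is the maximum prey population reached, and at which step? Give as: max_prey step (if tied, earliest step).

Step 1: prey: 38+15-9=44; pred: 5+5-2=8
Step 2: prey: 44+17-17=44; pred: 8+10-3=15
Step 3: prey: 44+17-33=28; pred: 15+19-6=28
Step 4: prey: 28+11-39=0; pred: 28+23-11=40
Step 5: prey: 0+0-0=0; pred: 40+0-16=24
Step 6: prey: 0+0-0=0; pred: 24+0-9=15
Step 7: prey: 0+0-0=0; pred: 15+0-6=9
Step 8: prey: 0+0-0=0; pred: 9+0-3=6
Step 9: prey: 0+0-0=0; pred: 6+0-2=4
Step 10: prey: 0+0-0=0; pred: 4+0-1=3
Step 11: prey: 0+0-0=0; pred: 3+0-1=2
Max prey = 44 at step 1

Answer: 44 1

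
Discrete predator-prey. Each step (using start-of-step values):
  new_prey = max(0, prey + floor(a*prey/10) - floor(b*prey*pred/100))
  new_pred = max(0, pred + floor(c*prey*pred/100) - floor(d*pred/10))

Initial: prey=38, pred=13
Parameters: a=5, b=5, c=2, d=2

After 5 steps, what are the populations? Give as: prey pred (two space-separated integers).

Answer: 0 22

Derivation:
Step 1: prey: 38+19-24=33; pred: 13+9-2=20
Step 2: prey: 33+16-33=16; pred: 20+13-4=29
Step 3: prey: 16+8-23=1; pred: 29+9-5=33
Step 4: prey: 1+0-1=0; pred: 33+0-6=27
Step 5: prey: 0+0-0=0; pred: 27+0-5=22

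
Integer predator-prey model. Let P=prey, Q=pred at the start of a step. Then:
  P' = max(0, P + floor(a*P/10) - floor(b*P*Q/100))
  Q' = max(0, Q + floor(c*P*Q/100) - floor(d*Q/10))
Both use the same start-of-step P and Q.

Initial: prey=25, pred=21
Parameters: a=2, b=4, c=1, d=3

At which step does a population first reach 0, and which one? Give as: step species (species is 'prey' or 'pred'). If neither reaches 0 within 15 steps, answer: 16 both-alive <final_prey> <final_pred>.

Answer: 16 both-alive 2 3

Derivation:
Step 1: prey: 25+5-21=9; pred: 21+5-6=20
Step 2: prey: 9+1-7=3; pred: 20+1-6=15
Step 3: prey: 3+0-1=2; pred: 15+0-4=11
Step 4: prey: 2+0-0=2; pred: 11+0-3=8
Step 5: prey: 2+0-0=2; pred: 8+0-2=6
Step 6: prey: 2+0-0=2; pred: 6+0-1=5
Step 7: prey: 2+0-0=2; pred: 5+0-1=4
Step 8: prey: 2+0-0=2; pred: 4+0-1=3
Step 9: prey: 2+0-0=2; pred: 3+0-0=3
Steps 10-15: state stable at prey=2, pred=3 (no change)
No extinction within 15 steps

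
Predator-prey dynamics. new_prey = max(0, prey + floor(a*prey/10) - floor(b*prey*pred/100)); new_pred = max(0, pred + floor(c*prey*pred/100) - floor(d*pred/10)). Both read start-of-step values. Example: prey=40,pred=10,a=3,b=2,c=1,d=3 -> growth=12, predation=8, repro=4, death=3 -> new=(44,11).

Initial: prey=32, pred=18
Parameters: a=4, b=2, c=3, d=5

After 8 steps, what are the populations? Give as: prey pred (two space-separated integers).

Step 1: prey: 32+12-11=33; pred: 18+17-9=26
Step 2: prey: 33+13-17=29; pred: 26+25-13=38
Step 3: prey: 29+11-22=18; pred: 38+33-19=52
Step 4: prey: 18+7-18=7; pred: 52+28-26=54
Step 5: prey: 7+2-7=2; pred: 54+11-27=38
Step 6: prey: 2+0-1=1; pred: 38+2-19=21
Step 7: prey: 1+0-0=1; pred: 21+0-10=11
Step 8: prey: 1+0-0=1; pred: 11+0-5=6

Answer: 1 6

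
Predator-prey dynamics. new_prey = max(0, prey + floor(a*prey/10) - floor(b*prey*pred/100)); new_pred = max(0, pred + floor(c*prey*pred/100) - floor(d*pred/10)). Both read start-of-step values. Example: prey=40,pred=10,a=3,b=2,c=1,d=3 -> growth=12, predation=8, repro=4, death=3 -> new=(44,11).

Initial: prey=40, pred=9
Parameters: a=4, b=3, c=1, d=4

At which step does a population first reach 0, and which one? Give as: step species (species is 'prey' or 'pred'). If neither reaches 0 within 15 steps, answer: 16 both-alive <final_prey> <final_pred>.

Step 1: prey: 40+16-10=46; pred: 9+3-3=9
Step 2: prey: 46+18-12=52; pred: 9+4-3=10
Step 3: prey: 52+20-15=57; pred: 10+5-4=11
Step 4: prey: 57+22-18=61; pred: 11+6-4=13
Step 5: prey: 61+24-23=62; pred: 13+7-5=15
Step 6: prey: 62+24-27=59; pred: 15+9-6=18
Step 7: prey: 59+23-31=51; pred: 18+10-7=21
Step 8: prey: 51+20-32=39; pred: 21+10-8=23
Step 9: prey: 39+15-26=28; pred: 23+8-9=22
Step 10: prey: 28+11-18=21; pred: 22+6-8=20
Step 11: prey: 21+8-12=17; pred: 20+4-8=16
Step 12: prey: 17+6-8=15; pred: 16+2-6=12
Step 13: prey: 15+6-5=16; pred: 12+1-4=9
Step 14: prey: 16+6-4=18; pred: 9+1-3=7
Step 15: prey: 18+7-3=22; pred: 7+1-2=6
No extinction within 15 steps

Answer: 16 both-alive 22 6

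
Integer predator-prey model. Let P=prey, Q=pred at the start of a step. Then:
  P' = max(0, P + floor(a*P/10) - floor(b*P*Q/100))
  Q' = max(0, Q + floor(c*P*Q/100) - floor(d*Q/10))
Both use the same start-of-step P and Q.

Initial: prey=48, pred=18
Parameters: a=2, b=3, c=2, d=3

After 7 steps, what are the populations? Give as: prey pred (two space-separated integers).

Answer: 0 10

Derivation:
Step 1: prey: 48+9-25=32; pred: 18+17-5=30
Step 2: prey: 32+6-28=10; pred: 30+19-9=40
Step 3: prey: 10+2-12=0; pred: 40+8-12=36
Step 4: prey: 0+0-0=0; pred: 36+0-10=26
Step 5: prey: 0+0-0=0; pred: 26+0-7=19
Step 6: prey: 0+0-0=0; pred: 19+0-5=14
Step 7: prey: 0+0-0=0; pred: 14+0-4=10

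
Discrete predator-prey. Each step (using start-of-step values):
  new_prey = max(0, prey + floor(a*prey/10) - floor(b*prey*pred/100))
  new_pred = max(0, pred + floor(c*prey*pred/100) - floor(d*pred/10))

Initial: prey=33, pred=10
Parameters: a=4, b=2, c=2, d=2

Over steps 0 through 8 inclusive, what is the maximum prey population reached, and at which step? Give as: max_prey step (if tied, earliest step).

Answer: 45 2

Derivation:
Step 1: prey: 33+13-6=40; pred: 10+6-2=14
Step 2: prey: 40+16-11=45; pred: 14+11-2=23
Step 3: prey: 45+18-20=43; pred: 23+20-4=39
Step 4: prey: 43+17-33=27; pred: 39+33-7=65
Step 5: prey: 27+10-35=2; pred: 65+35-13=87
Step 6: prey: 2+0-3=0; pred: 87+3-17=73
Step 7: prey: 0+0-0=0; pred: 73+0-14=59
Step 8: prey: 0+0-0=0; pred: 59+0-11=48
Max prey = 45 at step 2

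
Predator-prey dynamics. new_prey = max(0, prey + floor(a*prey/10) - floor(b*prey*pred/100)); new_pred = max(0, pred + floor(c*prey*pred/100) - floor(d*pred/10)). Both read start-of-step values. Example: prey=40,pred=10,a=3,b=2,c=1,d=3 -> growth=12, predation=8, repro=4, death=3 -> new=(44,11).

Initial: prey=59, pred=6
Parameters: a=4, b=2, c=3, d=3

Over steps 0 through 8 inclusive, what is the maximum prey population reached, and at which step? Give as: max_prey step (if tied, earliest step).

Answer: 83 2

Derivation:
Step 1: prey: 59+23-7=75; pred: 6+10-1=15
Step 2: prey: 75+30-22=83; pred: 15+33-4=44
Step 3: prey: 83+33-73=43; pred: 44+109-13=140
Step 4: prey: 43+17-120=0; pred: 140+180-42=278
Step 5: prey: 0+0-0=0; pred: 278+0-83=195
Step 6: prey: 0+0-0=0; pred: 195+0-58=137
Step 7: prey: 0+0-0=0; pred: 137+0-41=96
Step 8: prey: 0+0-0=0; pred: 96+0-28=68
Max prey = 83 at step 2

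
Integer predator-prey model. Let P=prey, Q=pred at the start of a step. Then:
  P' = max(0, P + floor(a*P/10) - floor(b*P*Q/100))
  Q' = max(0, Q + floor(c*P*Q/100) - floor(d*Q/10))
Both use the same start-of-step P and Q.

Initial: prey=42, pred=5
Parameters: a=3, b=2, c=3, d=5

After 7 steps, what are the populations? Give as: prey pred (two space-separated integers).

Answer: 0 26

Derivation:
Step 1: prey: 42+12-4=50; pred: 5+6-2=9
Step 2: prey: 50+15-9=56; pred: 9+13-4=18
Step 3: prey: 56+16-20=52; pred: 18+30-9=39
Step 4: prey: 52+15-40=27; pred: 39+60-19=80
Step 5: prey: 27+8-43=0; pred: 80+64-40=104
Step 6: prey: 0+0-0=0; pred: 104+0-52=52
Step 7: prey: 0+0-0=0; pred: 52+0-26=26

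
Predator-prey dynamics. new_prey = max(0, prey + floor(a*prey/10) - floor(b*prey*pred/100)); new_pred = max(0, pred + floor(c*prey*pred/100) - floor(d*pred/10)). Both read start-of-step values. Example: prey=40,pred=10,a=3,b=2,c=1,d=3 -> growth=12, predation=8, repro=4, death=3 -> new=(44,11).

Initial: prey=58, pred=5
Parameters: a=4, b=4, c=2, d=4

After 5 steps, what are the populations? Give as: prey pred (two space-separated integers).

Step 1: prey: 58+23-11=70; pred: 5+5-2=8
Step 2: prey: 70+28-22=76; pred: 8+11-3=16
Step 3: prey: 76+30-48=58; pred: 16+24-6=34
Step 4: prey: 58+23-78=3; pred: 34+39-13=60
Step 5: prey: 3+1-7=0; pred: 60+3-24=39

Answer: 0 39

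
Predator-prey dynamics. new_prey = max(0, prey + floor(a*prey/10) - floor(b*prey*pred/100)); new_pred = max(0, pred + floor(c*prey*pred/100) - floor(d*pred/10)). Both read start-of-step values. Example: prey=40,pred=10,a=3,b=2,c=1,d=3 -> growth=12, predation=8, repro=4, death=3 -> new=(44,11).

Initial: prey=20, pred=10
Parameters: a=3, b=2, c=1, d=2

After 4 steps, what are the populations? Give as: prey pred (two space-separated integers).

Step 1: prey: 20+6-4=22; pred: 10+2-2=10
Step 2: prey: 22+6-4=24; pred: 10+2-2=10
Step 3: prey: 24+7-4=27; pred: 10+2-2=10
Step 4: prey: 27+8-5=30; pred: 10+2-2=10

Answer: 30 10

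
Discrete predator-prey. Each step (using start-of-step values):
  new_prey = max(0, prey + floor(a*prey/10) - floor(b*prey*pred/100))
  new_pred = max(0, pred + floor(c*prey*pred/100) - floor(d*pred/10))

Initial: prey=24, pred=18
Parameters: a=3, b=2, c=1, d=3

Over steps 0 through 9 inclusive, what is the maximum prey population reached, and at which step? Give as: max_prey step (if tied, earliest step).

Answer: 31 9

Derivation:
Step 1: prey: 24+7-8=23; pred: 18+4-5=17
Step 2: prey: 23+6-7=22; pred: 17+3-5=15
Step 3: prey: 22+6-6=22; pred: 15+3-4=14
Step 4: prey: 22+6-6=22; pred: 14+3-4=13
Step 5: prey: 22+6-5=23; pred: 13+2-3=12
Step 6: prey: 23+6-5=24; pred: 12+2-3=11
Step 7: prey: 24+7-5=26; pred: 11+2-3=10
Step 8: prey: 26+7-5=28; pred: 10+2-3=9
Step 9: prey: 28+8-5=31; pred: 9+2-2=9
Max prey = 31 at step 9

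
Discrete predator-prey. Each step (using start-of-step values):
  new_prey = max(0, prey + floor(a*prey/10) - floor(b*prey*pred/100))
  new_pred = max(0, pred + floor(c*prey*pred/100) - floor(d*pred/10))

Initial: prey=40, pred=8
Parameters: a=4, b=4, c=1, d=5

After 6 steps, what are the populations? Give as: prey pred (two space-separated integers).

Step 1: prey: 40+16-12=44; pred: 8+3-4=7
Step 2: prey: 44+17-12=49; pred: 7+3-3=7
Step 3: prey: 49+19-13=55; pred: 7+3-3=7
Step 4: prey: 55+22-15=62; pred: 7+3-3=7
Step 5: prey: 62+24-17=69; pred: 7+4-3=8
Step 6: prey: 69+27-22=74; pred: 8+5-4=9

Answer: 74 9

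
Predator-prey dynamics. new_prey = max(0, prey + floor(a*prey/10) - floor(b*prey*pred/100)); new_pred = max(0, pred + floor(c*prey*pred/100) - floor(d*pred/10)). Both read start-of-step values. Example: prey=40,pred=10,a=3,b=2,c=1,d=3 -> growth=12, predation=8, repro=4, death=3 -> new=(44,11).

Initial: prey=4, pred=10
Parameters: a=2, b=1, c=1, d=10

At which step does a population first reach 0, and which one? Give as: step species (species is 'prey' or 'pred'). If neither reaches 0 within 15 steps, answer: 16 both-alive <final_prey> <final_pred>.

Answer: 1 pred

Derivation:
Step 1: prey: 4+0-0=4; pred: 10+0-10=0
First extinction: pred at step 1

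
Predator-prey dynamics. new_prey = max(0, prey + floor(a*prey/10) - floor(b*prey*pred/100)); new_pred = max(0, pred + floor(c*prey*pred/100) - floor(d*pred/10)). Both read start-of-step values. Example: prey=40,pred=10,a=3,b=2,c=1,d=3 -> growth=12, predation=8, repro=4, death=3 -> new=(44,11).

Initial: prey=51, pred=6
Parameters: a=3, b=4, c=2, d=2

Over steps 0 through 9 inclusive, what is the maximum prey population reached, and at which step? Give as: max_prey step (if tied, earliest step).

Step 1: prey: 51+15-12=54; pred: 6+6-1=11
Step 2: prey: 54+16-23=47; pred: 11+11-2=20
Step 3: prey: 47+14-37=24; pred: 20+18-4=34
Step 4: prey: 24+7-32=0; pred: 34+16-6=44
Step 5: prey: 0+0-0=0; pred: 44+0-8=36
Step 6: prey: 0+0-0=0; pred: 36+0-7=29
Step 7: prey: 0+0-0=0; pred: 29+0-5=24
Step 8: prey: 0+0-0=0; pred: 24+0-4=20
Step 9: prey: 0+0-0=0; pred: 20+0-4=16
Max prey = 54 at step 1

Answer: 54 1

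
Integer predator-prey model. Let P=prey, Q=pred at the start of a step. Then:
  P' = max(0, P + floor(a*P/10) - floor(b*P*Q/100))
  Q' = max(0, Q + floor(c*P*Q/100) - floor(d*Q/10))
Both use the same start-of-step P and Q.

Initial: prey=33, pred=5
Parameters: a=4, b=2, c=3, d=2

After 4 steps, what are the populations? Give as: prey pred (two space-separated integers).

Step 1: prey: 33+13-3=43; pred: 5+4-1=8
Step 2: prey: 43+17-6=54; pred: 8+10-1=17
Step 3: prey: 54+21-18=57; pred: 17+27-3=41
Step 4: prey: 57+22-46=33; pred: 41+70-8=103

Answer: 33 103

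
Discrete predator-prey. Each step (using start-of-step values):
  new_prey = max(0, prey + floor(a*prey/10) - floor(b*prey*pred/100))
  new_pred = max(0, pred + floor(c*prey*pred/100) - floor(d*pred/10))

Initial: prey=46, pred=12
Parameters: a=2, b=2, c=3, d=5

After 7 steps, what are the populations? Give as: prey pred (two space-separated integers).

Step 1: prey: 46+9-11=44; pred: 12+16-6=22
Step 2: prey: 44+8-19=33; pred: 22+29-11=40
Step 3: prey: 33+6-26=13; pred: 40+39-20=59
Step 4: prey: 13+2-15=0; pred: 59+23-29=53
Step 5: prey: 0+0-0=0; pred: 53+0-26=27
Step 6: prey: 0+0-0=0; pred: 27+0-13=14
Step 7: prey: 0+0-0=0; pred: 14+0-7=7

Answer: 0 7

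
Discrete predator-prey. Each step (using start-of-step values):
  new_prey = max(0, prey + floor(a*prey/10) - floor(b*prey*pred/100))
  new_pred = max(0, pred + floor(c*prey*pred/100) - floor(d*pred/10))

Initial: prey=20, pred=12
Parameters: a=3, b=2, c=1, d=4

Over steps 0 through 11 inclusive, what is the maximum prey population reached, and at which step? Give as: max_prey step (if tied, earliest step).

Answer: 112 11

Derivation:
Step 1: prey: 20+6-4=22; pred: 12+2-4=10
Step 2: prey: 22+6-4=24; pred: 10+2-4=8
Step 3: prey: 24+7-3=28; pred: 8+1-3=6
Step 4: prey: 28+8-3=33; pred: 6+1-2=5
Step 5: prey: 33+9-3=39; pred: 5+1-2=4
Step 6: prey: 39+11-3=47; pred: 4+1-1=4
Step 7: prey: 47+14-3=58; pred: 4+1-1=4
Step 8: prey: 58+17-4=71; pred: 4+2-1=5
Step 9: prey: 71+21-7=85; pred: 5+3-2=6
Step 10: prey: 85+25-10=100; pred: 6+5-2=9
Step 11: prey: 100+30-18=112; pred: 9+9-3=15
Max prey = 112 at step 11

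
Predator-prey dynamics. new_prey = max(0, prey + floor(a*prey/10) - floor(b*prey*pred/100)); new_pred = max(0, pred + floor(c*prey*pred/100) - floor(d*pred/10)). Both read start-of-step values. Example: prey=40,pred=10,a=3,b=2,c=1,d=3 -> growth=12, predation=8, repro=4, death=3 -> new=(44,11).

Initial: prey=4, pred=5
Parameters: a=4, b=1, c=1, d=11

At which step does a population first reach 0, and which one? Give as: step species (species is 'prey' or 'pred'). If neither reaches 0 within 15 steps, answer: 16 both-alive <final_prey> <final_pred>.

Step 1: prey: 4+1-0=5; pred: 5+0-5=0
First extinction: pred at step 1

Answer: 1 pred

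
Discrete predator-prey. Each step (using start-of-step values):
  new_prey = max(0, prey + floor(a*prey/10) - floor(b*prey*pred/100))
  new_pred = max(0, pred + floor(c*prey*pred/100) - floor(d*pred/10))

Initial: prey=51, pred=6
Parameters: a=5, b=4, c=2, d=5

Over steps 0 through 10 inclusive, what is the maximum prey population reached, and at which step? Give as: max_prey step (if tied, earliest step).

Step 1: prey: 51+25-12=64; pred: 6+6-3=9
Step 2: prey: 64+32-23=73; pred: 9+11-4=16
Step 3: prey: 73+36-46=63; pred: 16+23-8=31
Step 4: prey: 63+31-78=16; pred: 31+39-15=55
Step 5: prey: 16+8-35=0; pred: 55+17-27=45
Step 6: prey: 0+0-0=0; pred: 45+0-22=23
Step 7: prey: 0+0-0=0; pred: 23+0-11=12
Step 8: prey: 0+0-0=0; pred: 12+0-6=6
Step 9: prey: 0+0-0=0; pred: 6+0-3=3
Step 10: prey: 0+0-0=0; pred: 3+0-1=2
Max prey = 73 at step 2

Answer: 73 2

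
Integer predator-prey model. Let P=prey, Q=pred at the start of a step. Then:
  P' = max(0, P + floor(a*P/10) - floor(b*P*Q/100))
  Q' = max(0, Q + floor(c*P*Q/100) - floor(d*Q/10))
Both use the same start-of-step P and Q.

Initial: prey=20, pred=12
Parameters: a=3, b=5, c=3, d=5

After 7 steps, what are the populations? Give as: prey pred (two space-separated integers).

Step 1: prey: 20+6-12=14; pred: 12+7-6=13
Step 2: prey: 14+4-9=9; pred: 13+5-6=12
Step 3: prey: 9+2-5=6; pred: 12+3-6=9
Step 4: prey: 6+1-2=5; pred: 9+1-4=6
Step 5: prey: 5+1-1=5; pred: 6+0-3=3
Step 6: prey: 5+1-0=6; pred: 3+0-1=2
Step 7: prey: 6+1-0=7; pred: 2+0-1=1

Answer: 7 1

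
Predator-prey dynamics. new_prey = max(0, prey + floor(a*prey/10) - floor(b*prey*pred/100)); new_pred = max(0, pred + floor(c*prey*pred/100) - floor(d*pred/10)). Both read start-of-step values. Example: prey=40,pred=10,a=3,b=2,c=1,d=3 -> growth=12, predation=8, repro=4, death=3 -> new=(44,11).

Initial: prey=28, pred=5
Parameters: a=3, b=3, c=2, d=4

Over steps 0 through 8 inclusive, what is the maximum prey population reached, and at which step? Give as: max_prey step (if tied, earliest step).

Step 1: prey: 28+8-4=32; pred: 5+2-2=5
Step 2: prey: 32+9-4=37; pred: 5+3-2=6
Step 3: prey: 37+11-6=42; pred: 6+4-2=8
Step 4: prey: 42+12-10=44; pred: 8+6-3=11
Step 5: prey: 44+13-14=43; pred: 11+9-4=16
Step 6: prey: 43+12-20=35; pred: 16+13-6=23
Step 7: prey: 35+10-24=21; pred: 23+16-9=30
Step 8: prey: 21+6-18=9; pred: 30+12-12=30
Max prey = 44 at step 4

Answer: 44 4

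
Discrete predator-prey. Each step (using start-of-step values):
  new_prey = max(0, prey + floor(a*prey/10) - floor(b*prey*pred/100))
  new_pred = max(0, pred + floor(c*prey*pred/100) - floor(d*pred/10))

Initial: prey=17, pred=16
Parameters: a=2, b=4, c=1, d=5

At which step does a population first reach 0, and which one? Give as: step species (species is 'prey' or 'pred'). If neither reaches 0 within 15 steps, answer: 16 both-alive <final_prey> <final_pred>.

Step 1: prey: 17+3-10=10; pred: 16+2-8=10
Step 2: prey: 10+2-4=8; pred: 10+1-5=6
Step 3: prey: 8+1-1=8; pred: 6+0-3=3
Step 4: prey: 8+1-0=9; pred: 3+0-1=2
Step 5: prey: 9+1-0=10; pred: 2+0-1=1
Step 6: prey: 10+2-0=12; pred: 1+0-0=1
Step 7: prey: 12+2-0=14; pred: 1+0-0=1
Step 8: prey: 14+2-0=16; pred: 1+0-0=1
Step 9: prey: 16+3-0=19; pred: 1+0-0=1
Step 10: prey: 19+3-0=22; pred: 1+0-0=1
Step 11: prey: 22+4-0=26; pred: 1+0-0=1
Step 12: prey: 26+5-1=30; pred: 1+0-0=1
Step 13: prey: 30+6-1=35; pred: 1+0-0=1
Step 14: prey: 35+7-1=41; pred: 1+0-0=1
Step 15: prey: 41+8-1=48; pred: 1+0-0=1
No extinction within 15 steps

Answer: 16 both-alive 48 1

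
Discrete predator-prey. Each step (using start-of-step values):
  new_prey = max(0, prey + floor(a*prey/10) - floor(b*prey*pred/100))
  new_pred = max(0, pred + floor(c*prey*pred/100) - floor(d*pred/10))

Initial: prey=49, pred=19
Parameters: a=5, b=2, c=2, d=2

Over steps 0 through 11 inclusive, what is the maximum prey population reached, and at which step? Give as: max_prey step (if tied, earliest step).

Answer: 55 1

Derivation:
Step 1: prey: 49+24-18=55; pred: 19+18-3=34
Step 2: prey: 55+27-37=45; pred: 34+37-6=65
Step 3: prey: 45+22-58=9; pred: 65+58-13=110
Step 4: prey: 9+4-19=0; pred: 110+19-22=107
Step 5: prey: 0+0-0=0; pred: 107+0-21=86
Step 6: prey: 0+0-0=0; pred: 86+0-17=69
Step 7: prey: 0+0-0=0; pred: 69+0-13=56
Step 8: prey: 0+0-0=0; pred: 56+0-11=45
Step 9: prey: 0+0-0=0; pred: 45+0-9=36
Step 10: prey: 0+0-0=0; pred: 36+0-7=29
Step 11: prey: 0+0-0=0; pred: 29+0-5=24
Max prey = 55 at step 1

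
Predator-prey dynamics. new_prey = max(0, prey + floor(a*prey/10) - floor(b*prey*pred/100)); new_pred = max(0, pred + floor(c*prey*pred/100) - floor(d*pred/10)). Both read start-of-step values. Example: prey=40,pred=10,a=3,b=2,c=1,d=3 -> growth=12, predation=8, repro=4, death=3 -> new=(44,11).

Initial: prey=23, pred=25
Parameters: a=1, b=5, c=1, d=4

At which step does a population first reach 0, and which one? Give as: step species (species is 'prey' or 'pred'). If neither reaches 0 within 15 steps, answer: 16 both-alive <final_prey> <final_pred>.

Answer: 1 prey

Derivation:
Step 1: prey: 23+2-28=0; pred: 25+5-10=20
First extinction: prey at step 1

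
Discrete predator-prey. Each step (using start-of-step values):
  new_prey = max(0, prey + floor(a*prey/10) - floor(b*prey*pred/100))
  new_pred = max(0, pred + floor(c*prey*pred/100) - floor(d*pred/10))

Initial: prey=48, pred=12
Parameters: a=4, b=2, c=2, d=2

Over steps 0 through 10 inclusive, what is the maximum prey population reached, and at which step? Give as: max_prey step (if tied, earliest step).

Answer: 56 1

Derivation:
Step 1: prey: 48+19-11=56; pred: 12+11-2=21
Step 2: prey: 56+22-23=55; pred: 21+23-4=40
Step 3: prey: 55+22-44=33; pred: 40+44-8=76
Step 4: prey: 33+13-50=0; pred: 76+50-15=111
Step 5: prey: 0+0-0=0; pred: 111+0-22=89
Step 6: prey: 0+0-0=0; pred: 89+0-17=72
Step 7: prey: 0+0-0=0; pred: 72+0-14=58
Step 8: prey: 0+0-0=0; pred: 58+0-11=47
Step 9: prey: 0+0-0=0; pred: 47+0-9=38
Step 10: prey: 0+0-0=0; pred: 38+0-7=31
Max prey = 56 at step 1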